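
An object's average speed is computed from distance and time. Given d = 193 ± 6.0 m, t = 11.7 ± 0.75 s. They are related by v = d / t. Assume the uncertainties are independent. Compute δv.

1.18 m/s

For a monomial v ∝ d, t^-1, fractional errors add in quadrature:
  (1·δd/d)² = (1×0.0311)² = 0.000966;  (-1·δt/t)² = (-1×0.0641)² = 0.00411
δv/v = √(0.00508) = 0.0712
v = 16.5 m/s, so δv = 0.0712 × 16.5 = 1.18 m/s.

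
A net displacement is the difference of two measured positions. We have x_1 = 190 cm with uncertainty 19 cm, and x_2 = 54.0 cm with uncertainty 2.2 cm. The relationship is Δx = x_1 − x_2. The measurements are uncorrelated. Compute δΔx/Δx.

Each term contributes (cᵢ δxᵢ)² to (δΔx)²:
  (δx_1)² = 361;  (δx_2)² = 4.84
δΔx = √(366) = 19.1 cm
Δx = 136 cm, so δΔx/Δx = 19.1/136 = 0.141.

0.141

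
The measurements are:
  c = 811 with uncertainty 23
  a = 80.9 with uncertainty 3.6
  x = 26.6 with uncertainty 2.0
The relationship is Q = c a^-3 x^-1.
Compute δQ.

8.97e-06

Each factor contributes (exponent × relative error)² to (δQ/Q)²:
  (1·δc/c)² = (1×0.0284)² = 0.000804;  (-3·δa/a)² = (-3×0.0445)² = 0.0178;  (-1·δx/x)² = (-1×0.0752)² = 0.00565
δQ/Q = √(0.0243) = 0.156
Q = 5.76e-05, so δQ = 0.156 × 5.76e-05 = 8.97e-06.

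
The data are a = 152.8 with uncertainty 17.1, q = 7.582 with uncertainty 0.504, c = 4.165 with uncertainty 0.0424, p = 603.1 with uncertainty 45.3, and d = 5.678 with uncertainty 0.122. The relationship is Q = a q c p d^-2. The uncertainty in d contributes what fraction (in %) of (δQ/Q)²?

(δQ/Q)² = (1·δa/a)² + (1·δq/q)² + (1·δc/c)² + (1·δp/p)² + (-2·δd/d)²
  a term: (1×0.112)² = 0.0125
  q term: (1×0.0665)² = 0.00442
  c term: (1×0.0102)² = 0.000104
  p term: (1×0.0751)² = 0.00564
  d term: (-2×0.0215)² = 0.00185
Total = 0.0245. Share from d = 0.00185/0.0245 = 0.0753.

7.53%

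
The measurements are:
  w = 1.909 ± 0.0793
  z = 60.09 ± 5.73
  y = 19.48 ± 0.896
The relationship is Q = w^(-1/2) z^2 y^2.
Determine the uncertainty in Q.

Products/powers → add relative errors in quadrature, weighted by exponent:
  (−½·δw/w)² = (-0.5×0.0415)² = 0.000431;  (2·δz/z)² = (2×0.0954)² = 0.0364;  (2·δy/y)² = (2×0.0460)² = 0.00846
δQ/Q = √(0.0453) = 0.213
Q = 991700, so δQ = 0.213 × 991700 = 2.11e+05.

2.11e+05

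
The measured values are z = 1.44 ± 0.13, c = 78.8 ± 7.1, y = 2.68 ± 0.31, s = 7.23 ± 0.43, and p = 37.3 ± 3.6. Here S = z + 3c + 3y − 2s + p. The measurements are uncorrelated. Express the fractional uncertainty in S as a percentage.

8.05%

Each term contributes (cᵢ δxᵢ)² to (δS)²:
  (δz)² = 0.0169;  (3·δc)² = 454;  (3·δy)² = 0.865;  (2·δs)² = 0.740;  (δp)² = 13.0
δS = √(468) = 21.6
S = 269, so δS/S = 21.6/269 = 0.0805.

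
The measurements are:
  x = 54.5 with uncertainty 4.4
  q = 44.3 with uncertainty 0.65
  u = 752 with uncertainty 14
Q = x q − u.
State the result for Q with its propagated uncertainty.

1660 ± 199

Let p = x·q = 2410. δp/p = √((1·δx/x)² + (1·δq/q)²) = √(0.00652 + 0.000215) = 0.0821, so δp = 198.
Q = p − u: δQ = √(δp² + δu²) = √(39200 + 196) = 199
Q = 1660.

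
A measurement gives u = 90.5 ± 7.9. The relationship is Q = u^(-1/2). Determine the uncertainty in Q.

Q ∝ u^(-1/2), so δQ/Q = |−½| · δu/u = 0.5 × 0.0873 = 0.0436.
Q = 0.105, so δQ = 0.0436 × 0.105 = 0.00459.

0.00459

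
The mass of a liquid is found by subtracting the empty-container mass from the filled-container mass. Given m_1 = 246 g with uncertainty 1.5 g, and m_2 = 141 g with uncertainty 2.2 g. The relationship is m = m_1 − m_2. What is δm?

Absolute uncertainties add in quadrature for a linear combination:
  (δm_1)² = 2.25;  (δm_2)² = 4.84
δm = √(7.09) = 2.66 g

2.66 g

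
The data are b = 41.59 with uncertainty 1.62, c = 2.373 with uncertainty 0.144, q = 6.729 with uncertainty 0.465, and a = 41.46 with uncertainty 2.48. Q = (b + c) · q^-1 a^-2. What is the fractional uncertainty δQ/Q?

0.143

Let u = b + c = 43.96. δu = √(δb² + δc²) = √(2.62 + 0.0207) = 1.63, so δu/u = 0.0370.
Q is then a monomial in u, q, a:
δQ/Q = √((δu/u)² + (-1·δq/q)² + (-2·δa/a)²) = √(0.00137 + 0.00478 + 0.0143) = 0.143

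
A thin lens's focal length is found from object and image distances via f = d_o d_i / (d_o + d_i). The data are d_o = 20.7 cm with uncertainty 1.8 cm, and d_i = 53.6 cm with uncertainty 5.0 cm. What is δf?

1.01 cm

∂f/∂d_o = (d_i/(d_o+d_i))² = 0.520;  ∂f/∂d_i = (d_o/(d_o+d_i))² = 0.0776
δf = √((∂f/∂d_o · δd_o)² + (∂f/∂d_i · δd_i)²) = √(0.878 + 0.151) = 1.01 cm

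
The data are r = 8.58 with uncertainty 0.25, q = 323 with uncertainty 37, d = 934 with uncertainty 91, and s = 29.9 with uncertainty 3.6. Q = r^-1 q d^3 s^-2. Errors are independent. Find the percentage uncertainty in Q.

39.7%

For a monomial Q ∝ r^-1, q, d^3, s^-2, fractional errors add in quadrature:
  (-1·δr/r)² = (-1×0.0291)² = 0.000849;  (1·δq/q)² = (1×0.115)² = 0.0131;  (3·δd/d)² = (3×0.0974)² = 0.0854;  (-2·δs/s)² = (-2×0.120)² = 0.0580
δQ/Q = √(0.157) = 0.397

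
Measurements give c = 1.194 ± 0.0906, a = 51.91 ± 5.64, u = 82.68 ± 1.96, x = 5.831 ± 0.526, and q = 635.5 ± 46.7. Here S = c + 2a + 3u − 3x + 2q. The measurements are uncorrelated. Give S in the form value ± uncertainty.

1607 ± 94.3

Each term contributes (cᵢ δxᵢ)² to (δS)²:
  (δc)² = 0.00821;  (2·δa)² = 127;  (3·δu)² = 34.6;  (3·δx)² = 2.49;  (2·δq)² = 8720
δS = √(8890) = 94.3
S = 1607.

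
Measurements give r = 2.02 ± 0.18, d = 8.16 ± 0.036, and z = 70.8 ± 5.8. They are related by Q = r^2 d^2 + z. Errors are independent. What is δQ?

48.8

Let p = r^2·d^2 = 272. δp/p = √((2·δr/r)² + (2·δd/d)²) = √(0.0318 + 7.79e-05) = 0.178, so δp = 48.5.
Q = p + z: δQ = √(δp² + δz²) = √(2350 + 33.6) = 48.8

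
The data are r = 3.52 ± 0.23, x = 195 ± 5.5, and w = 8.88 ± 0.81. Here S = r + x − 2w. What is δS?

5.74

Absolute uncertainties add in quadrature for a linear combination:
  (δr)² = 0.0529;  (δx)² = 30.2;  (2·δw)² = 2.62
δS = √(32.9) = 5.74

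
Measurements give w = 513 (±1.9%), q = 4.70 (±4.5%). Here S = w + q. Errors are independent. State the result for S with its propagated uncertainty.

Sums and differences: (δS)² = Σ (cᵢ δxᵢ)².
  (δw)² = 95.0;  (δq)² = 0.0447
δS = √(95.0) = 9.75
S = 518.

518 ± 9.75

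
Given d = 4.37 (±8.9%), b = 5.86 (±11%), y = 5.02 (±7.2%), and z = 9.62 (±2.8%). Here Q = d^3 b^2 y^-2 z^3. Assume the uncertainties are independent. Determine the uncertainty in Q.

Q is a product of powers, so relative uncertainties combine in quadrature:
  (3·δd/d)² = (3×0.0890)² = 0.0713;  (2·δb/b)² = (2×0.110)² = 0.0484;  (-2·δy/y)² = (-2×0.0720)² = 0.0207;  (3·δz/z)² = (3×0.0280)² = 0.00706
δQ/Q = √(0.147) = 0.384
Q = 1.01e+05, so δQ = 0.384 × 1.01e+05 = 38900.

38900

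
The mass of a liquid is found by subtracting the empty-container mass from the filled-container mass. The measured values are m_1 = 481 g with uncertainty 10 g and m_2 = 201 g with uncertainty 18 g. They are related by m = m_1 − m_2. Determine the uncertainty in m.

m is a linear combination, so absolute uncertainties add in quadrature:
  (δm_1)² = 100;  (δm_2)² = 324
δm = √(424) = 20.6 g

20.6 g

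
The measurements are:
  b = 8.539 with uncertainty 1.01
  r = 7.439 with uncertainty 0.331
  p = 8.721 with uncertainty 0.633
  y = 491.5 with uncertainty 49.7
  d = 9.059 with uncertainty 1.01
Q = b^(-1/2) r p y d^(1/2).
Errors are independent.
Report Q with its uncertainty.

Q is a product of powers, so relative uncertainties combine in quadrature:
  (−½·δb/b)² = (-0.5×0.118)² = 0.00350;  (1·δr/r)² = (1×0.0445)² = 0.00198;  (1·δp/p)² = (1×0.0726)² = 0.00527;  (1·δy/y)² = (1×0.101)² = 0.0102;  (½·δd/d)² = (0.5×0.111)² = 0.00311
δQ/Q = √(0.0241) = 0.155
Q = 32840, so δQ = 0.155 × 32840 = 5100.

32840 ± 5100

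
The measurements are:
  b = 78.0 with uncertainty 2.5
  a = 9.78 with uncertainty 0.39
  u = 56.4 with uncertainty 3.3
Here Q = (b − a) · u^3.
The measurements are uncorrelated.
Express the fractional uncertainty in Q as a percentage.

17.9%

Let w = b − a = 68.2. δw = √(δb² + δa²) = √(6.25 + 0.152) = 2.53, so δw/w = 0.0371.
Q is then a monomial in w, u:
δQ/Q = √((δw/w)² + (3·δu/u)²) = √(0.00138 + 0.0308) = 0.179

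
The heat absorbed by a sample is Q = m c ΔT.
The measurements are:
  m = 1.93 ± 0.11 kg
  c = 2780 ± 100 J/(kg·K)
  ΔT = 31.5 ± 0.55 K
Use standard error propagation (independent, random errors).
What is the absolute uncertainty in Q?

Products/powers → add relative errors in quadrature, weighted by exponent:
  (1·δm/m)² = (1×0.0570)² = 0.00325;  (1·δc/c)² = (1×0.0360)² = 0.00129;  (1·δΔT/ΔT)² = (1×0.0175)² = 0.000305
δQ/Q = √(0.00485) = 0.0696
Q = 1.69e+05 J, so δQ = 0.0696 × 1.69e+05 = 11800 J.

11800 J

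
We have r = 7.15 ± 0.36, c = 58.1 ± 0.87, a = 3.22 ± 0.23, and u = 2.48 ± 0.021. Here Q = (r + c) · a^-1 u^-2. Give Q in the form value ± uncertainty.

3.29 ± 0.246

Let w = r + c = 65.2. δw = √(δr² + δc²) = √(0.130 + 0.757) = 0.942, so δw/w = 0.0144.
Q is then a monomial in w, a, u:
δQ/Q = √((δw/w)² + (-1·δa/a)² + (-2·δu/u)²) = √(0.000208 + 0.00510 + 0.000287) = 0.0748
Q = 3.29, so δQ = 0.0748 × 3.29 = 0.246.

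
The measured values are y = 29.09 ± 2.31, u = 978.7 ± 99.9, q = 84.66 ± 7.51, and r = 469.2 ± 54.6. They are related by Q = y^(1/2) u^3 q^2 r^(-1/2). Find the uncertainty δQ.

6.04e+11

Since Q is a product/quotient, work with relative uncertainties:
  (½·δy/y)² = (0.5×0.0794)² = 0.00158;  (3·δu/u)² = (3×0.102)² = 0.0938;  (2·δq/q)² = (2×0.0887)² = 0.0315;  (−½·δr/r)² = (-0.5×0.116)² = 0.00339
δQ/Q = √(0.130) = 0.361
Q = 1.673e+12, so δQ = 0.361 × 1.673e+12 = 6.04e+11.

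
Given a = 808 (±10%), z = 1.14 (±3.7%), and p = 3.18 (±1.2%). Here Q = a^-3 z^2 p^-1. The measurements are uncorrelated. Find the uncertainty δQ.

2.4e-10

Q is a product of powers, so relative uncertainties combine in quadrature:
  (-3·δa/a)² = (-3×0.100)² = 0.0900;  (2·δz/z)² = (2×0.0370)² = 0.00548;  (-1·δp/p)² = (-1×0.0120)² = 0.000144
δQ/Q = √(0.0956) = 0.309
Q = 7.75e-10, so δQ = 0.309 × 7.75e-10 = 2.4e-10.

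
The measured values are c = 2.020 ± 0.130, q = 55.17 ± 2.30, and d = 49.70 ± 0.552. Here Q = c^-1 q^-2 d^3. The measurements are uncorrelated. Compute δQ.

2.21

For a monomial Q ∝ c^-1, q^-2, d^3, fractional errors add in quadrature:
  (-1·δc/c)² = (-1×0.0644)² = 0.00414;  (-2·δq/q)² = (-2×0.0417)² = 0.00695;  (3·δd/d)² = (3×0.0111)² = 0.00111
δQ/Q = √(0.0122) = 0.110
Q = 19.97, so δQ = 0.110 × 19.97 = 2.21.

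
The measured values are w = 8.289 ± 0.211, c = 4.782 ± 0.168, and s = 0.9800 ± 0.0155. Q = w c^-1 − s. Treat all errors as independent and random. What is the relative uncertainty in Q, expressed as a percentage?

Let p = w·c^-1 = 1.733. δp/p = √((1·δw/w)² + (-1·δc/c)²) = √(0.000648 + 0.00123) = 0.0434, so δp = 0.0752.
Q = p − s: δQ = √(δp² + δs²) = √(0.00566 + 0.000240) = 0.0768
Q = 0.7534, so δQ/Q = 0.0768/0.7534 = 0.102.

10.2%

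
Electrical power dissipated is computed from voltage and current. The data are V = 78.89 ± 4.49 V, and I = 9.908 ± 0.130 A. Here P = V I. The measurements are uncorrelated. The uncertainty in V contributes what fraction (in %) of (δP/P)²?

95.0%

(δP/P)² = (1·δV/V)² + (1·δI/I)²
  V term: (1×0.0569)² = 0.00324
  I term: (1×0.0131)² = 0.000172
Total = 0.00341. Share from V = 0.00324/0.00341 = 0.950.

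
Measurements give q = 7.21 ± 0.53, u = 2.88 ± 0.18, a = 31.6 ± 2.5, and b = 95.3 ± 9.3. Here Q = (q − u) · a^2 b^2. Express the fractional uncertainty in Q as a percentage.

28.3%

Let w = q − u = 4.33. δw = √(δq² + δu²) = √(0.281 + 0.0324) = 0.560, so δw/w = 0.129.
Q is then a monomial in w, a, b:
δQ/Q = √((δw/w)² + (2·δa/a)² + (2·δb/b)²) = √(0.0167 + 0.0250 + 0.0381) = 0.283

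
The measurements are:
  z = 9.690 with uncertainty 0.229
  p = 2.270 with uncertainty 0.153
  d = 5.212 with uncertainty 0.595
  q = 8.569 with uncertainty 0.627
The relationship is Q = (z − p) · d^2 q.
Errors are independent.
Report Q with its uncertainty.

Let u = z − p = 7.420. δu = √(δz² + δp²) = √(0.0524 + 0.0234) = 0.275, so δu/u = 0.0371.
Q is then a monomial in u, d, q:
δQ/Q = √((δu/u)² + (2·δd/d)² + (1·δq/q)²) = √(0.00138 + 0.0521 + 0.00535) = 0.243
Q = 1727, so δQ = 0.243 × 1727 = 419.

1727 ± 419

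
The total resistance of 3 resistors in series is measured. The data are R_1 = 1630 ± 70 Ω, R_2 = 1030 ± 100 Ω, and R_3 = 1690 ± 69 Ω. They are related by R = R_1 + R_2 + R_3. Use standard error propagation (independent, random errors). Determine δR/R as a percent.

3.22%

For a sum/difference, combine absolute errors in quadrature:
  (δR_1)² = 4900;  (δR_2)² = 10000;  (δR_3)² = 4760
δR = √(19700) = 140 Ω
R = 4350 Ω, so δR/R = 140/4350 = 0.0322.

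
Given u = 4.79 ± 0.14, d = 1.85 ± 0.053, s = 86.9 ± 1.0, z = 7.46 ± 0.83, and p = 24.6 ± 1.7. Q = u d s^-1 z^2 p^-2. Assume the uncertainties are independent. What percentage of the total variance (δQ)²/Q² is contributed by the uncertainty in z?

70.3%

(δQ/Q)² = (1·δu/u)² + (1·δd/d)² + (-1·δs/s)² + (2·δz/z)² + (-2·δp/p)²
  u term: (1×0.0292)² = 0.000854
  d term: (1×0.0286)² = 0.000821
  s term: (-1×0.0115)² = 0.000132
  z term: (2×0.111)² = 0.0495
  p term: (-2×0.0691)² = 0.0191
Total = 0.0704. Share from z = 0.0495/0.0704 = 0.703.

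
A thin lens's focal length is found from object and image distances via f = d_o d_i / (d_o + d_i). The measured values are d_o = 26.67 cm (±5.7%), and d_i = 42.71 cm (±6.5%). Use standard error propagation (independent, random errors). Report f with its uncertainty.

∂f/∂d_o = (d_i/(d_o+d_i))² = 0.379;  ∂f/∂d_i = (d_o/(d_o+d_i))² = 0.148
δf = √((∂f/∂d_o · δd_o)² + (∂f/∂d_i · δd_i)²) = √(0.332 + 0.168) = 0.707 cm
f = 16.42 cm.

16.42 ± 0.707 cm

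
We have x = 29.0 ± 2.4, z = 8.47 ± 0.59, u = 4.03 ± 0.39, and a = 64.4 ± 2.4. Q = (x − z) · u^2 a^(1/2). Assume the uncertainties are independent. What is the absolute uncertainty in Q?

612

Let w = x − z = 20.5. δw = √(δx² + δz²) = √(5.76 + 0.348) = 2.47, so δw/w = 0.120.
Q is then a monomial in w, u, a:
δQ/Q = √((δw/w)² + (2·δu/u)² + (½·δa/a)²) = √(0.0145 + 0.0375 + 0.000347) = 0.229
Q = 2680, so δQ = 0.229 × 2680 = 612.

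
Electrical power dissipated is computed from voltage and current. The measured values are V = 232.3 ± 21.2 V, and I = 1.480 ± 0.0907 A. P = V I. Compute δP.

37.8 W

P is a product of powers, so relative uncertainties combine in quadrature:
  (1·δV/V)² = (1×0.0913)² = 0.00833;  (1·δI/I)² = (1×0.0613)² = 0.00376
δP/P = √(0.0121) = 0.110
P = 343.8 W, so δP = 0.110 × 343.8 = 37.8 W.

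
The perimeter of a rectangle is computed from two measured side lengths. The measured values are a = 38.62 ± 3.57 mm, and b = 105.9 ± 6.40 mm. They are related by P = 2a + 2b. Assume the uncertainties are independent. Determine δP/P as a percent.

5.07%

Sums and differences: (δP)² = Σ (cᵢ δxᵢ)².
  (2·δa)² = 51.0;  (2·δb)² = 164
δP = √(215) = 14.7 mm
P = 289.0 mm, so δP/P = 14.7/289.0 = 0.0507.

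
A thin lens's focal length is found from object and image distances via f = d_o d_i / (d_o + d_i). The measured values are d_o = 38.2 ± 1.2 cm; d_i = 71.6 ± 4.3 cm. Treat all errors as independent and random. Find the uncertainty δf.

0.729 cm

∂f/∂d_o = (d_i/(d_o+d_i))² = 0.425;  ∂f/∂d_i = (d_o/(d_o+d_i))² = 0.121
δf = √((∂f/∂d_o · δd_o)² + (∂f/∂d_i · δd_i)²) = √(0.260 + 0.271) = 0.729 cm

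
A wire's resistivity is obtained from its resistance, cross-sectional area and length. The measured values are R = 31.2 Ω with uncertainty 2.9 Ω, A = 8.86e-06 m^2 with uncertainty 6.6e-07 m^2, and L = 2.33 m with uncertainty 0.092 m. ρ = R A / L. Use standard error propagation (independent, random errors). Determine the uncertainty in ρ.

Each factor contributes (exponent × relative error)² to (δρ/ρ)²:
  (1·δR/R)² = (1×0.0929)² = 0.00864;  (1·δA/A)² = (1×0.0745)² = 0.00555;  (-1·δL/L)² = (-1×0.0395)² = 0.00156
δρ/ρ = √(0.0157) = 0.125
ρ = 0.000119 Ω·m, so δρ = 0.125 × 0.000119 = 1.49e-05 Ω·m.

1.49e-05 Ω·m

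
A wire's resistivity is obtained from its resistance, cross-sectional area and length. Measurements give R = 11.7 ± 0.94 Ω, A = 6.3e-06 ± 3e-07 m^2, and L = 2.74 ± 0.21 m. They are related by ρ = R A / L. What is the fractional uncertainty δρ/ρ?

0.121

Products/powers → add relative errors in quadrature, weighted by exponent:
  (1·δR/R)² = (1×0.0803)² = 0.00645;  (1·δA/A)² = (1×0.0476)² = 0.00227;  (-1·δL/L)² = (-1×0.0766)² = 0.00587
δρ/ρ = √(0.0146) = 0.121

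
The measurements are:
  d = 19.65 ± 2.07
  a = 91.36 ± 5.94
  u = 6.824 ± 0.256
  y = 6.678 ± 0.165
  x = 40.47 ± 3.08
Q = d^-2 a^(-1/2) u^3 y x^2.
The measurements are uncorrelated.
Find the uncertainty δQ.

Q is a product of powers, so relative uncertainties combine in quadrature:
  (-2·δd/d)² = (-2×0.105)² = 0.0444;  (−½·δa/a)² = (-0.5×0.0650)² = 0.00106;  (3·δu/u)² = (3×0.0375)² = 0.0127;  (1·δy/y)² = (1×0.0247)² = 0.000610;  (2·δx/x)² = (2×0.0761)² = 0.0232
δQ/Q = √(0.0819) = 0.286
Q = 941.7, so δQ = 0.286 × 941.7 = 269.

269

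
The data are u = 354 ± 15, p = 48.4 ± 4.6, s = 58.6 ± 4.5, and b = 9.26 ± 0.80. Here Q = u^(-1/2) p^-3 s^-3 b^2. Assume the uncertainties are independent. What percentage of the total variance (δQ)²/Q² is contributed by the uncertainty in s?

32.2%

(δQ/Q)² = (−½·δu/u)² + (-3·δp/p)² + (-3·δs/s)² + (2·δb/b)²
  u term: (-0.5×0.0424)² = 0.000449
  p term: (-3×0.0950)² = 0.0813
  s term: (-3×0.0768)² = 0.0531
  b term: (2×0.0864)² = 0.0299
Total = 0.165. Share from s = 0.0531/0.165 = 0.322.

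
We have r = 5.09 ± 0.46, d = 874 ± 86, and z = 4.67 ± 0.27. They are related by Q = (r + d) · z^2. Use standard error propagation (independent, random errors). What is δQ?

2900

Let u = r + d = 879. δu = √(δr² + δd²) = √(0.212 + 7400) = 86.0, so δu/u = 0.0978.
Q is then a monomial in u, z:
δQ/Q = √((δu/u)² + (2·δz/z)²) = √(0.00957 + 0.0134) = 0.151
Q = 19200, so δQ = 0.151 × 19200 = 2900.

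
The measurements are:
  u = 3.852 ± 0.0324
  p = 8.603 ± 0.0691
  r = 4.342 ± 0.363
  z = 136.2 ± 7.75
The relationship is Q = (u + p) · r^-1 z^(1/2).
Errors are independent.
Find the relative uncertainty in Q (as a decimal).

Let w = u + p = 12.46. δw = √(δu² + δp²) = √(0.00105 + 0.00477) = 0.0763, so δw/w = 0.00613.
Q is then a monomial in w, r, z:
δQ/Q = √((δw/w)² + (-1·δr/r)² + (½·δz/z)²) = √(3.75e-05 + 0.00699 + 0.000809) = 0.0885

0.0885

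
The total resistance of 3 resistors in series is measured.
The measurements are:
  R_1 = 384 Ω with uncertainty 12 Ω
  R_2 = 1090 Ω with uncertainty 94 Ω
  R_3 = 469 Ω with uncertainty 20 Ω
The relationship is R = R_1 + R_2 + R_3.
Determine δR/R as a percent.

4.98%

R is a linear combination, so absolute uncertainties add in quadrature:
  (δR_1)² = 144;  (δR_2)² = 8840;  (δR_3)² = 400
δR = √(9380) = 96.9 Ω
R = 1940 Ω, so δR/R = 96.9/1940 = 0.0498.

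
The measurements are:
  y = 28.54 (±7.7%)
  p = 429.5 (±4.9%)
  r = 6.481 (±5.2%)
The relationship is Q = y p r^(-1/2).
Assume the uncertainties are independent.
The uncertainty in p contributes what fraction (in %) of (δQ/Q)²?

(δQ/Q)² = (1·δy/y)² + (1·δp/p)² + (−½·δr/r)²
  y term: (1×0.0770)² = 0.00593
  p term: (1×0.0490)² = 0.00240
  r term: (-0.5×0.0520)² = 0.000676
Total = 0.00901. Share from p = 0.00240/0.00901 = 0.267.

26.7%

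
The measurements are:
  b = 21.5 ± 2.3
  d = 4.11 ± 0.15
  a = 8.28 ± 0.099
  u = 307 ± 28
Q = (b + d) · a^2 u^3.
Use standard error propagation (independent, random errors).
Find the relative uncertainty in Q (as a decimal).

0.289

Let w = b + d = 25.6. δw = √(δb² + δd²) = √(5.29 + 0.0225) = 2.30, so δw/w = 0.0900.
Q is then a monomial in w, a, u:
δQ/Q = √((δw/w)² + (2·δa/a)² + (3·δu/u)²) = √(0.00810 + 0.000572 + 0.0749) = 0.289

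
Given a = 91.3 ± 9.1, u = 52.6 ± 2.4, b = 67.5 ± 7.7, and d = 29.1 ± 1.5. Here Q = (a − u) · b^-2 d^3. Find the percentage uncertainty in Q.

Let w = a − u = 38.7. δw = √(δa² + δu²) = √(82.8 + 5.76) = 9.41, so δw/w = 0.243.
Q is then a monomial in w, b, d:
δQ/Q = √((δw/w)² + (-2·δb/b)² + (3·δd/d)²) = √(0.0591 + 0.0521 + 0.0239) = 0.368

36.8%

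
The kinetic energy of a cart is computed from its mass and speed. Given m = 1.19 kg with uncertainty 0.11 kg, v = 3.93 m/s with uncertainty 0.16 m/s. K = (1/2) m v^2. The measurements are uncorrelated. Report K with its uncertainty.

9.19 ± 1.13 J

Since K is a product/quotient, work with relative uncertainties:
  (1·δm/m)² = (1×0.0924)² = 0.00854;  (2·δv/v)² = (2×0.0407)² = 0.00663
δK/K = √(0.0152) = 0.123
K = 9.19 J, so δK = 0.123 × 9.19 = 1.13 J.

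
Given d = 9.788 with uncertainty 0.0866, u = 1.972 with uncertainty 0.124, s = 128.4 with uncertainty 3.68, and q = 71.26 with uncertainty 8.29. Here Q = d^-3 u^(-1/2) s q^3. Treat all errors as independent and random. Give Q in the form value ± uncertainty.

Products/powers → add relative errors in quadrature, weighted by exponent:
  (-3·δd/d)² = (-3×0.00885)² = 0.000705;  (−½·δu/u)² = (-0.5×0.0629)² = 0.000988;  (1·δs/s)² = (1×0.0287)² = 0.000821;  (3·δq/q)² = (3×0.116)² = 0.122
δQ/Q = √(0.124) = 0.353
Q = 35280, so δQ = 0.353 × 35280 = 12400.

35280 ± 12400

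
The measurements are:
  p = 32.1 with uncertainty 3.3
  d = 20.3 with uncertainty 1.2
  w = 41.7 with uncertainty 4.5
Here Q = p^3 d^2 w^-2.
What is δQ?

Relative error in a monomial: (δQ/Q)² = Σ (nᵢ · δxᵢ/xᵢ)².
  (3·δp/p)² = (3×0.103)² = 0.0951;  (2·δd/d)² = (2×0.0591)² = 0.0140;  (-2·δw/w)² = (-2×0.108)² = 0.0466
δQ/Q = √(0.156) = 0.395
Q = 7840, so δQ = 0.395 × 7840 = 3090.

3090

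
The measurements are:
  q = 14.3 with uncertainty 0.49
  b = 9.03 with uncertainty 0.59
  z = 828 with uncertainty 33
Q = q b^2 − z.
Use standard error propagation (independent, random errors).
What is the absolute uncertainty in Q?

Let p = q·b^2 = 1170. δp/p = √((1·δq/q)² + (2·δb/b)²) = √(0.00117 + 0.0171) = 0.135, so δp = 158.
Q = p − z: δQ = √(δp² + δz²) = √(24800 + 1090) = 161

161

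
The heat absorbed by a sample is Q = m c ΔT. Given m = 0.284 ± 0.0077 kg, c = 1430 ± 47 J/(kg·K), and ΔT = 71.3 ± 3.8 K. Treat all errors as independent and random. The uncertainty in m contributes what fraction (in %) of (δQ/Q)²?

15.8%

(δQ/Q)² = (1·δm/m)² + (1·δc/c)² + (1·δΔT/ΔT)²
  m term: (1×0.0271)² = 0.000735
  c term: (1×0.0329)² = 0.00108
  ΔT term: (1×0.0533)² = 0.00284
Total = 0.00466. Share from m = 0.000735/0.00466 = 0.158.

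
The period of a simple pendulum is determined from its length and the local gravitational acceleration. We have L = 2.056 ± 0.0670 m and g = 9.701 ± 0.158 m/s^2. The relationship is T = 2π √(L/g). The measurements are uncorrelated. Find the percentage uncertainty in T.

Relative error in a monomial: (δT/T)² = Σ (nᵢ · δxᵢ/xᵢ)².
  (½·δL/L)² = (0.5×0.0326)² = 0.000265;  (−½·δg/g)² = (-0.5×0.0163)² = 6.63e-05
δT/T = √(0.000332) = 0.0182

1.82%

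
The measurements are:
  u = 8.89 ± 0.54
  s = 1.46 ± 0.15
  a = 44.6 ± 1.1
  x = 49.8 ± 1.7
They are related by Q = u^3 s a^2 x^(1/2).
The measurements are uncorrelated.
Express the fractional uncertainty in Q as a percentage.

21.6%

Q is a product of powers, so relative uncertainties combine in quadrature:
  (3·δu/u)² = (3×0.0607)² = 0.0332;  (1·δs/s)² = (1×0.103)² = 0.0106;  (2·δa/a)² = (2×0.0247)² = 0.00243;  (½·δx/x)² = (0.5×0.0341)² = 0.000291
δQ/Q = √(0.0465) = 0.216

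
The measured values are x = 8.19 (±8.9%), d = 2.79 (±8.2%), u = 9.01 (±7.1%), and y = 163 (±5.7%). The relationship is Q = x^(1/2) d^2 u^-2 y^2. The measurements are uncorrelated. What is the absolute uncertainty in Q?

Q is a product of powers, so relative uncertainties combine in quadrature:
  (½·δx/x)² = (0.5×0.0890)² = 0.00198;  (2·δd/d)² = (2×0.0820)² = 0.0269;  (-2·δu/u)² = (-2×0.0710)² = 0.0202;  (2·δy/y)² = (2×0.0570)² = 0.0130
δQ/Q = √(0.0620) = 0.249
Q = 7290, so δQ = 0.249 × 7290 = 1820.

1820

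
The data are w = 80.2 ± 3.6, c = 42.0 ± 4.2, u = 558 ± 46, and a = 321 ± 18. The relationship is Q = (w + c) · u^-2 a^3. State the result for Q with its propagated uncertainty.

13000 ± 3110

Let h = w + c = 122. δh = √(δw² + δc²) = √(13.0 + 17.6) = 5.53, so δh/h = 0.0453.
Q is then a monomial in h, u, a:
δQ/Q = √((δh/h)² + (-2·δu/u)² + (3·δa/a)²) = √(0.00205 + 0.0272 + 0.0283) = 0.240
Q = 13000, so δQ = 0.240 × 13000 = 3110.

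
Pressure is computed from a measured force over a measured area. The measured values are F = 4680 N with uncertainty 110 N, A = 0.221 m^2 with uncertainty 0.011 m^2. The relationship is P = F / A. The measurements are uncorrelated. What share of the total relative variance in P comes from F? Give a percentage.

18.2%

(δP/P)² = (1·δF/F)² + (-1·δA/A)²
  F term: (1×0.0235)² = 0.000552
  A term: (-1×0.0498)² = 0.00248
Total = 0.00303. Share from F = 0.000552/0.00303 = 0.182.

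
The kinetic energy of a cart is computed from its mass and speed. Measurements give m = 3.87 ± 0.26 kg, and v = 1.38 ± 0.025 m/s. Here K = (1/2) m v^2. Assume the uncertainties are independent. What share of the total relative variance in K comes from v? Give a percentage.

(δK/K)² = (1·δm/m)² + (2·δv/v)²
  m term: (1×0.0672)² = 0.00451
  v term: (2×0.0181)² = 0.00131
Total = 0.00583. Share from v = 0.00131/0.00583 = 0.225.

22.5%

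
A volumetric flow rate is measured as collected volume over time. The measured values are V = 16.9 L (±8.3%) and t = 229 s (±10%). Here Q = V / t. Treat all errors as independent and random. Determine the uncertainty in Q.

0.00959 L/s

Each factor contributes (exponent × relative error)² to (δQ/Q)²:
  (1·δV/V)² = (1×0.0830)² = 0.00689;  (-1·δt/t)² = (-1×0.100)² = 0.0100
δQ/Q = √(0.0169) = 0.130
Q = 0.0738 L/s, so δQ = 0.130 × 0.0738 = 0.00959 L/s.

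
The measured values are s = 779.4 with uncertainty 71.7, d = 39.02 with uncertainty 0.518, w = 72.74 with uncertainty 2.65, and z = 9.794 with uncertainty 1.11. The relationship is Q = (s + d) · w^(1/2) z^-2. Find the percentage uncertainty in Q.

24.4%

Let u = s + d = 818.4. δu = √(δs² + δd²) = √(5140 + 0.268) = 71.7, so δu/u = 0.0876.
Q is then a monomial in u, w, z:
δQ/Q = √((δu/u)² + (½·δw/w)² + (-2·δz/z)²) = √(0.00768 + 0.000332 + 0.0514) = 0.244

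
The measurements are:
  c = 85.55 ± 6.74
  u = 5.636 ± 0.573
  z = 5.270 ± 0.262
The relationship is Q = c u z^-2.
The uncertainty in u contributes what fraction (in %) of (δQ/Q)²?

(δQ/Q)² = (1·δc/c)² + (1·δu/u)² + (-2·δz/z)²
  c term: (1×0.0788)² = 0.00621
  u term: (1×0.102)² = 0.0103
  z term: (-2×0.0497)² = 0.00989
Total = 0.0264. Share from u = 0.0103/0.0264 = 0.391.

39.1%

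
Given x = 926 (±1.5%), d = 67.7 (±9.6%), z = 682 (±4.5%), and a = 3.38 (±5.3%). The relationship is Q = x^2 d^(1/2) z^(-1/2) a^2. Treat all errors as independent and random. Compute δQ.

Q is a product of powers, so relative uncertainties combine in quadrature:
  (2·δx/x)² = (2×0.0150)² = 0.000900;  (½·δd/d)² = (0.5×0.0960)² = 0.00230;  (−½·δz/z)² = (-0.5×0.0450)² = 0.000506;  (2·δa/a)² = (2×0.0530)² = 0.0112
δQ/Q = √(0.0149) = 0.122
Q = 3.09e+06, so δQ = 0.122 × 3.09e+06 = 3.77e+05.

3.77e+05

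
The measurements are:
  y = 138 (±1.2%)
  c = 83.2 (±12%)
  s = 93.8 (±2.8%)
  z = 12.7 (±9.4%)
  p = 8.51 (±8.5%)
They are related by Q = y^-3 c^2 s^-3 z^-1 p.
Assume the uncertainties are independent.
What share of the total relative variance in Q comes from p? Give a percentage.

(δQ/Q)² = (-3·δy/y)² + (2·δc/c)² + (-3·δs/s)² + (-1·δz/z)² + (1·δp/p)²
  y term: (-3×0.0120)² = 0.00130
  c term: (2×0.120)² = 0.0576
  s term: (-3×0.0280)² = 0.00706
  z term: (-1×0.0940)² = 0.00884
  p term: (1×0.0850)² = 0.00723
Total = 0.0820. Share from p = 0.00723/0.0820 = 0.0881.

8.81%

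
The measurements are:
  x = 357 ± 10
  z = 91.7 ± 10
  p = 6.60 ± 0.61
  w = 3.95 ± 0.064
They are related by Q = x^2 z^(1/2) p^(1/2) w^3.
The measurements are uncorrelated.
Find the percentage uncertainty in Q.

For a monomial Q ∝ x^2, z^(1/2), p^(1/2), w^3, fractional errors add in quadrature:
  (2·δx/x)² = (2×0.0280)² = 0.00314;  (½·δz/z)² = (0.5×0.109)² = 0.00297;  (½·δp/p)² = (0.5×0.0924)² = 0.00214;  (3·δw/w)² = (3×0.0162)² = 0.00236
δQ/Q = √(0.0106) = 0.103

10.3%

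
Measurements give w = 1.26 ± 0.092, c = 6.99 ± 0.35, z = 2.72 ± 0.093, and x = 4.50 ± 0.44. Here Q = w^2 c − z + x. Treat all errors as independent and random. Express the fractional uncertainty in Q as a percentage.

13.8%

Let p = w^2·c = 11.1. δp/p = √((2·δw/w)² + (1·δc/c)²) = √(0.0213 + 0.00251) = 0.154, so δp = 1.71.
Q = p − z + x: δQ = √(δp² + δz² + δx²) = √(2.93 + 0.00865 + 0.194) = 1.77
Q = 12.9, so δQ/Q = 1.77/12.9 = 0.138.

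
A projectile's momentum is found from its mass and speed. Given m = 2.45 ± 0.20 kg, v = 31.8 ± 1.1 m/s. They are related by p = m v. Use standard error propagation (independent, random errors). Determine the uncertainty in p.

For a monomial p ∝ m, v, fractional errors add in quadrature:
  (1·δm/m)² = (1×0.0816)² = 0.00666;  (1·δv/v)² = (1×0.0346)² = 0.00120
δp/p = √(0.00786) = 0.0887
p = 77.9 kg·m/s, so δp = 0.0887 × 77.9 = 6.91 kg·m/s.

6.91 kg·m/s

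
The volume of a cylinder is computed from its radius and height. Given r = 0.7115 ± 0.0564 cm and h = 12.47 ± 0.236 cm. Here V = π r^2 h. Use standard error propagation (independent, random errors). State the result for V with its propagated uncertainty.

19.83 ± 3.17 cm^3

Products/powers → add relative errors in quadrature, weighted by exponent:
  (2·δr/r)² = (2×0.0793)² = 0.0251;  (1·δh/h)² = (1×0.0189)² = 0.000358
δV/V = √(0.0255) = 0.160
V = 19.83 cm^3, so δV = 0.160 × 19.83 = 3.17 cm^3.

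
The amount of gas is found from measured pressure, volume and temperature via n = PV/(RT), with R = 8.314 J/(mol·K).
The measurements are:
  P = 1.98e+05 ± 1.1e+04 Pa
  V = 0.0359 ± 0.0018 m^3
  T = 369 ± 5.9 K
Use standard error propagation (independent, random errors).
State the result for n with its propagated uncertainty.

2.32 ± 0.177 mol

For a monomial n ∝ P, V, T^-1, fractional errors add in quadrature:
  (1·δP/P)² = (1×0.0556)² = 0.00309;  (1·δV/V)² = (1×0.0501)² = 0.00251;  (-1·δT/T)² = (-1×0.0160)² = 0.000256
δn/n = √(0.00586) = 0.0765
n = 2.32 mol, so δn = 0.0765 × 2.32 = 0.177 mol.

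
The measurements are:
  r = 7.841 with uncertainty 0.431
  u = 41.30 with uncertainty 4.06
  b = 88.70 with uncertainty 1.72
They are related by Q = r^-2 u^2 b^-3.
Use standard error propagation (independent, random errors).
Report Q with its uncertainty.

For a monomial Q ∝ r^-2, u^2, b^-3, fractional errors add in quadrature:
  (-2·δr/r)² = (-2×0.0550)² = 0.0121;  (2·δu/u)² = (2×0.0983)² = 0.0387;  (-3·δb/b)² = (-3×0.0194)² = 0.00338
δQ/Q = √(0.0541) = 0.233
Q = 3.975e-05, so δQ = 0.233 × 3.975e-05 = 9.25e-06.

(3.975 ± 0.925) × 10^-5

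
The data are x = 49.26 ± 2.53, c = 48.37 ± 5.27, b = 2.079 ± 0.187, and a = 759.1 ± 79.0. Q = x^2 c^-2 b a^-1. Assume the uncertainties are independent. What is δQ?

0.000788

For a monomial Q ∝ x^2, c^-2, b, a^-1, fractional errors add in quadrature:
  (2·δx/x)² = (2×0.0514)² = 0.0106;  (-2·δc/c)² = (-2×0.109)² = 0.0475;  (1·δb/b)² = (1×0.0899)² = 0.00809;  (-1·δa/a)² = (-1×0.104)² = 0.0108
δQ/Q = √(0.0770) = 0.277
Q = 0.002840, so δQ = 0.277 × 0.002840 = 0.000788.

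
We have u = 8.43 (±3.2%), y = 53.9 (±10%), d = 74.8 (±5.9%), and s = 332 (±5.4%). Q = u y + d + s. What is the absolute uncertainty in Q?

51.2

Let p = u·y = 454. δp/p = √((1·δu/u)² + (1·δy/y)²) = √(0.00102 + 0.0100) = 0.105, so δp = 47.7.
Q = p + d + s: δQ = √(δp² + δd² + δs²) = √(2280 + 19.5 + 321) = 51.2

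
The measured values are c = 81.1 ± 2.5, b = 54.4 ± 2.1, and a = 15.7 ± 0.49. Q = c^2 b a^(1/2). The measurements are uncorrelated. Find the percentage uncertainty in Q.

Q is a product of powers, so relative uncertainties combine in quadrature:
  (2·δc/c)² = (2×0.0308)² = 0.00380;  (1·δb/b)² = (1×0.0386)² = 0.00149;  (½·δa/a)² = (0.5×0.0312)² = 0.000244
δQ/Q = √(0.00553) = 0.0744

7.44%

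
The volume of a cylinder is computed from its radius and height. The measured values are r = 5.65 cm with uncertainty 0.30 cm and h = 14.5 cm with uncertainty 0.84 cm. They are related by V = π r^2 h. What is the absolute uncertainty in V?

Products/powers → add relative errors in quadrature, weighted by exponent:
  (2·δr/r)² = (2×0.0531)² = 0.0113;  (1·δh/h)² = (1×0.0579)² = 0.00336
δV/V = √(0.0146) = 0.121
V = 1450 cm^3, so δV = 0.121 × 1450 = 176 cm^3.

176 cm^3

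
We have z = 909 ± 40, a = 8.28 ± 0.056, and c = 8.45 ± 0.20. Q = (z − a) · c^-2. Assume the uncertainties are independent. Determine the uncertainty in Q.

0.819

Let u = z − a = 901. δu = √(δz² + δa²) = √(1600 + 0.00314) = 40.0, so δu/u = 0.0444.
Q is then a monomial in u, c:
δQ/Q = √((δu/u)² + (-2·δc/c)²) = √(0.00197 + 0.00224) = 0.0649
Q = 12.6, so δQ = 0.0649 × 12.6 = 0.819.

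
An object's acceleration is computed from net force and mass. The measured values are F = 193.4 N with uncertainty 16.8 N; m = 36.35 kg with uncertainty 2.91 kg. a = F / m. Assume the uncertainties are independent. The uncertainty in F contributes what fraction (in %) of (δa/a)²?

(δa/a)² = (1·δF/F)² + (-1·δm/m)²
  F term: (1×0.0869)² = 0.00755
  m term: (-1×0.0801)² = 0.00641
Total = 0.0140. Share from F = 0.00755/0.0140 = 0.541.

54.1%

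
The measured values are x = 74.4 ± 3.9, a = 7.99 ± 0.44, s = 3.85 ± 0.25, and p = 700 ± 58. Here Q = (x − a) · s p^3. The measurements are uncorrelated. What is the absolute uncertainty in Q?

2.31e+10

Let u = x − a = 66.4. δu = √(δx² + δa²) = √(15.2 + 0.194) = 3.92, so δu/u = 0.0591.
Q is then a monomial in u, s, p:
δQ/Q = √((δu/u)² + (1·δs/s)² + (3·δp/p)²) = √(0.00349 + 0.00422 + 0.0618) = 0.264
Q = 8.77e+10, so δQ = 0.264 × 8.77e+10 = 2.31e+10.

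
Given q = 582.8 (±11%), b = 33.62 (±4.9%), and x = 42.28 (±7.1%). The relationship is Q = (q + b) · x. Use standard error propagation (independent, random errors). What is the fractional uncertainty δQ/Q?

Let u = q + b = 616.4. δu = √(δq² + δb²) = √(4110 + 2.71) = 64.1, so δu/u = 0.104.
Q is then a monomial in u, x:
δQ/Q = √((δu/u)² + (1·δx/x)²) = √(0.0108 + 0.00504) = 0.126

0.126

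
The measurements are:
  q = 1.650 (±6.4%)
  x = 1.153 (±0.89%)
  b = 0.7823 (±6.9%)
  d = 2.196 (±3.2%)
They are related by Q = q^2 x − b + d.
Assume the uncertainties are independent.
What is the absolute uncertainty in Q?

Let p = q^2·x = 3.139. δp/p = √((2·δq/q)² + (1·δx/x)²) = √(0.0164 + 7.92e-05) = 0.128, so δp = 0.403.
Q = p − b + d: δQ = √(δp² + δb² + δd²) = √(0.162 + 0.00291 + 0.00494) = 0.412

0.412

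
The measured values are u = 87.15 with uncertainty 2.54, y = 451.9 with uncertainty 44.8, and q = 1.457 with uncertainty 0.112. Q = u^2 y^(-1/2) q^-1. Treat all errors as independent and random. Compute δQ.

Q is a product of powers, so relative uncertainties combine in quadrature:
  (2·δu/u)² = (2×0.0291)² = 0.00340;  (−½·δy/y)² = (-0.5×0.0991)² = 0.00246;  (-1·δq/q)² = (-1×0.0769)² = 0.00591
δQ/Q = √(0.0118) = 0.108
Q = 245.2, so δQ = 0.108 × 245.2 = 26.6.

26.6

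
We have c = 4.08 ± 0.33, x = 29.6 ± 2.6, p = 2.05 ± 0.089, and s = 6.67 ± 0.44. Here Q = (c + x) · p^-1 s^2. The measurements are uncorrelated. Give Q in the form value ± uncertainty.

731 ± 116

Let u = c + x = 33.7. δu = √(δc² + δx²) = √(0.109 + 6.76) = 2.62, so δu/u = 0.0778.
Q is then a monomial in u, p, s:
δQ/Q = √((δu/u)² + (-1·δp/p)² + (2·δs/s)²) = √(0.00606 + 0.00188 + 0.0174) = 0.159
Q = 731, so δQ = 0.159 × 731 = 116.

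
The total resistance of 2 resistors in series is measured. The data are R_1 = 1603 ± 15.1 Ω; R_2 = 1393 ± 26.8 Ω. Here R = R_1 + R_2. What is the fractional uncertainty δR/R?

Absolute uncertainties add in quadrature for a linear combination:
  (δR_1)² = 228;  (δR_2)² = 718
δR = √(946) = 30.8 Ω
R = 2996 Ω, so δR/R = 30.8/2996 = 0.0103.

0.0103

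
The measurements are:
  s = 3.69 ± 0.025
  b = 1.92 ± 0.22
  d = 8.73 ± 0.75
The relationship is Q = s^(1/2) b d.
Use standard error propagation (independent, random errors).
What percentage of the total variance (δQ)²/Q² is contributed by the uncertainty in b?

64.0%

(δQ/Q)² = (½·δs/s)² + (1·δb/b)² + (1·δd/d)²
  s term: (0.5×0.00678)² = 1.15e-05
  b term: (1×0.115)² = 0.0131
  d term: (1×0.0859)² = 0.00738
Total = 0.0205. Share from b = 0.0131/0.0205 = 0.640.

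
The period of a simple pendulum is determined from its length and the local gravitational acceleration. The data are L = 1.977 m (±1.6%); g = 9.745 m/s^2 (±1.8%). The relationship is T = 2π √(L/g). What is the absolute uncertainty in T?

0.0341 s

Each factor contributes (exponent × relative error)² to (δT/T)²:
  (½·δL/L)² = (0.5×0.0160)² = 6.4e-05;  (−½·δg/g)² = (-0.5×0.0180)² = 8.1e-05
δT/T = √(0.000145) = 0.0120
T = 2.830 s, so δT = 0.0120 × 2.830 = 0.0341 s.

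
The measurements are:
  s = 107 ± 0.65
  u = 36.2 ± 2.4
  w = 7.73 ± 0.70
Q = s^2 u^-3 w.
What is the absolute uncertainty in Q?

Each factor contributes (exponent × relative error)² to (δQ/Q)²:
  (2·δs/s)² = (2×0.00607)² = 0.000148;  (-3·δu/u)² = (-3×0.0663)² = 0.0396;  (1·δw/w)² = (1×0.0906)² = 0.00820
δQ/Q = √(0.0479) = 0.219
Q = 1.87, so δQ = 0.219 × 1.87 = 0.408.

0.408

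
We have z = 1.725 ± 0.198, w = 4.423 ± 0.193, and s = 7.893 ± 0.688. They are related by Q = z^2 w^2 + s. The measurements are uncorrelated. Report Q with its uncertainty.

Let p = z^2·w^2 = 58.21. δp/p = √((2·δz/z)² + (2·δw/w)²) = √(0.0527 + 0.00762) = 0.246, so δp = 14.3.
Q = p + s: δQ = √(δp² + δs²) = √(204 + 0.473) = 14.3
Q = 66.10.

66.10 ± 14.3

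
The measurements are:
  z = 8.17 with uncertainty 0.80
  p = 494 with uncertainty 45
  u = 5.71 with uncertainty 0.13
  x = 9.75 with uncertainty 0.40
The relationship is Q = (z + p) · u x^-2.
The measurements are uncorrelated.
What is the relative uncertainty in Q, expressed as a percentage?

12.4%

Let w = z + p = 502. δw = √(δz² + δp²) = √(0.640 + 2020) = 45.0, so δw/w = 0.0896.
Q is then a monomial in w, u, x:
δQ/Q = √((δw/w)² + (1·δu/u)² + (-2·δx/x)²) = √(0.00803 + 0.000518 + 0.00673) = 0.124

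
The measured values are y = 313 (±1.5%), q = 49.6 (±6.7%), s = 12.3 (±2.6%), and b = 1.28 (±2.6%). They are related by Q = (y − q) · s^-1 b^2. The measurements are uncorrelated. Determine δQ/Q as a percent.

6.21%

Let u = y − q = 263. δu = √(δy² + δq²) = √(22.0 + 11.0) = 5.75, so δu/u = 0.0218.
Q is then a monomial in u, s, b:
δQ/Q = √((δu/u)² + (-1·δs/s)² + (2·δb/b)²) = √(0.000477 + 0.000676 + 0.00270) = 0.0621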